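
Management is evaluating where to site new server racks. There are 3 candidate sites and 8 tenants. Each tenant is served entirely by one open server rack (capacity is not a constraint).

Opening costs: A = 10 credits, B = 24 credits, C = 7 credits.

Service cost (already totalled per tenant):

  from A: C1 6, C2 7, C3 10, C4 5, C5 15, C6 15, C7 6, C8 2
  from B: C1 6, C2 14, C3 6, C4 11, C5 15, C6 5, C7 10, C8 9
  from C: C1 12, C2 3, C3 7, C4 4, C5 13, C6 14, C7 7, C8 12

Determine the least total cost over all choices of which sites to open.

For any fixed open set, each tenant goes to its cheapest open site; total = fixed + service.
{A, C}: C1→A 6, C2→C 3, C3→C 7, C4→C 4, C5→C 13, C6→C 14, C7→A 6, C8→A 2. Service 55; fixed 17; total 72.
{A}: C1→A 6, C2→A 7, C3→A 10, C4→A 5, C5→A 15, C6→A 15, C7→A 6, C8→A 2. Service 66; fixed 10; total 76.
{C}: service 72 + fixed 7 = 79
{A, B, C}: C1→A 6, C2→C 3, C3→B 6, C4→C 4, C5→C 13, C6→B 5, C7→A 6, C8→A 2. Service 45; fixed 41; total 86.
(All 7 nonempty subsets were checked; A and C is lowest.)

Minimum total cost: 72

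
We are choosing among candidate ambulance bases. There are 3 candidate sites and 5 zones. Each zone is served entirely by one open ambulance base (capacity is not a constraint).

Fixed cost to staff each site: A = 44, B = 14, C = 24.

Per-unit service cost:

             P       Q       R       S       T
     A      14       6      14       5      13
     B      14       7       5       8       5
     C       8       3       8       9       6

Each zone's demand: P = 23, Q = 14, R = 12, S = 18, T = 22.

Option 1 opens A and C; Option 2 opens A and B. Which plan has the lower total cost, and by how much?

Option 1: {A, C}: P→C 8·23=184, Q→C 3·14=42, R→C 8·12=96, S→A 5·18=90, T→C 6·22=132. Service 544; fixed 68; total 612.
Option 2: {A, B}: P→A 14·23=322, Q→A 6·14=84, R→B 5·12=60, S→A 5·18=90, T→B 5·22=110. Service 666; fixed 58; total 724.
Difference: |612 − 724| = 112.

Option 1 is cheaper by 112.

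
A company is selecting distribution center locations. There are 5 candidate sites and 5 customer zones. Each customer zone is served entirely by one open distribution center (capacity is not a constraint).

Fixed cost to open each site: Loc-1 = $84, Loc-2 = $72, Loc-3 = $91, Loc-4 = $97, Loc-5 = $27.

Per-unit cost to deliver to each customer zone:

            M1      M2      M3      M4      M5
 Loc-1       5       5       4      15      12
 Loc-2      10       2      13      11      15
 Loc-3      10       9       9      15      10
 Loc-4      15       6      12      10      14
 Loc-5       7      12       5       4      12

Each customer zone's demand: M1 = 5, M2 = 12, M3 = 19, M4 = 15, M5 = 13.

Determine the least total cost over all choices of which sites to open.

Minimum total cost: 469

For any fixed open set, each customer zone goes to its cheapest open site; total = fixed + service.
{Loc-2, Loc-5}: M1→Loc-5 7·5=35, M2→Loc-2 2·12=24, M3→Loc-5 5·19=95, M4→Loc-5 4·15=60, M5→Loc-5 12·13=156. Service 370; fixed 99; total 469.
{Loc-1, Loc-5}: service 377 + fixed 111 = 488
{Loc-5}: service 490 + fixed 27 = 517
{Loc-1, Loc-2, Loc-3, Loc-4, Loc-5}: service 315 + fixed 371 = 686
No other subset beats 469.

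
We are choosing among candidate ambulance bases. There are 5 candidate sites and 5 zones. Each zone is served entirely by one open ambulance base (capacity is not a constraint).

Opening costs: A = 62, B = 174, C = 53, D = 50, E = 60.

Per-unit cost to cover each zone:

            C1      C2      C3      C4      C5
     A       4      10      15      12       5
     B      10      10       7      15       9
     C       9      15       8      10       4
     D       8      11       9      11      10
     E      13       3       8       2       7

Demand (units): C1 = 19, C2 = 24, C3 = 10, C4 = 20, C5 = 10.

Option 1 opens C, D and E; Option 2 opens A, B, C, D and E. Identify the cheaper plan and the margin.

Option 1 is cheaper by 150.

Option 1: {C, D, E}: C1→D 8·19=152, C2→E 3·24=72, C3→C 8·10=80, C4→E 2·20=40, C5→C 4·10=40. Service 384; fixed 163; total 547.
Option 2: {A, B, C, D, E}: C1→A 4·19=76, C2→E 3·24=72, C3→B 7·10=70, C4→E 2·20=40, C5→C 4·10=40. Service 298; fixed 399; total 697.
Difference: |547 − 697| = 150.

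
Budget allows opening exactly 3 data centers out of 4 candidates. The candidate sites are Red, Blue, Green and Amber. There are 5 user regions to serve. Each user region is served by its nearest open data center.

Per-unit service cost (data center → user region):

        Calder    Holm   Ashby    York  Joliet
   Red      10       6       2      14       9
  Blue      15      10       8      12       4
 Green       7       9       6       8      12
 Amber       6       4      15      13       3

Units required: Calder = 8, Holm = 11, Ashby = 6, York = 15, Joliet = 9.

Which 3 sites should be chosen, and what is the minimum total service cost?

Choose Red, Green and Amber; total service cost 251.

With exactly 3 open, each user region uses its cheapest among the chosen.
{Red, Green, Amber}: Calder→Amber 6·8=48, Holm→Amber 4·11=44, Ashby→Red 2·6=12, York→Green 8·15=120, Joliet→Amber 3·9=27. Service cost 251.
{Blue, Green, Amber}: service cost 275
{Red, Blue, Green}: service cost 290
Among all 4 size-3 choices, {Red, Green, Amber} is lowest.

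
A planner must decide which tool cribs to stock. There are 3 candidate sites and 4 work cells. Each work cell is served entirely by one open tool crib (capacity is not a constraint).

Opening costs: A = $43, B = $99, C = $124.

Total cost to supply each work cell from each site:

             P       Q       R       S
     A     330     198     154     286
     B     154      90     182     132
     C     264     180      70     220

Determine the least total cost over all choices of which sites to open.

For any fixed open set, each work cell goes to its cheapest open site; total = fixed + service.
{B}: P→B 154, Q→B 90, R→B 182, S→B 132. Service 558; fixed 99; total 657.
{B, C}: service 446 + fixed 223 = 669
{A, B}: service 530 + fixed 142 = 672
{A, B, C}: service 446 + fixed 266 = 712
No other subset beats 657.

Minimum total cost: 657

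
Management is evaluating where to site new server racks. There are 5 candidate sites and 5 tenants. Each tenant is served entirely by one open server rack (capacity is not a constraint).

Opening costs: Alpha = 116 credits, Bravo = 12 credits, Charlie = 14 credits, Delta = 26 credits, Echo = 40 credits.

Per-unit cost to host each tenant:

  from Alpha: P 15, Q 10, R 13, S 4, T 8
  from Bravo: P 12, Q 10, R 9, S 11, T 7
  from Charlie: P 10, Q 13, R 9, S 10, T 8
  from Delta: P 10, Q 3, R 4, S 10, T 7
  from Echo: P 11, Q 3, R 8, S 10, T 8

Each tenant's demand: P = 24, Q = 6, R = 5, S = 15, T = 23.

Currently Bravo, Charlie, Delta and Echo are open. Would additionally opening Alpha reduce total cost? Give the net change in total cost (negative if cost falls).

No — net change +26 (cost rises by 26).

Current service cost with {Bravo, Charlie, Delta, Echo}: 589.
Adding Alpha: each tenant re-picks its cheapest; new service cost 499, saving 90.
Extra fixed cost: 116. Net change = 116 − 90 = 26.
(Totals: 681 → 707.)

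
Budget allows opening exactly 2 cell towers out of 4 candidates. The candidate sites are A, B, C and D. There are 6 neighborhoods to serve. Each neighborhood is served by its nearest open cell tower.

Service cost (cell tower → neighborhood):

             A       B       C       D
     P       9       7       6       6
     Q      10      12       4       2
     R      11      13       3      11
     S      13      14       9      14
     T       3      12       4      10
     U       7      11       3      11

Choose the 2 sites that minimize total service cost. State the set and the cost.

Choose C and D; total service cost 27.

With exactly 2 open, each neighborhood uses its cheapest among the chosen.
{C, D}: P→C 6, Q→D 2, R→C 3, S→C 9, T→C 4, U→C 3. Service cost 27.
{A, C}: service cost 28
{B, C}: service cost 29
Among all 6 size-2 choices, {C, D} is lowest.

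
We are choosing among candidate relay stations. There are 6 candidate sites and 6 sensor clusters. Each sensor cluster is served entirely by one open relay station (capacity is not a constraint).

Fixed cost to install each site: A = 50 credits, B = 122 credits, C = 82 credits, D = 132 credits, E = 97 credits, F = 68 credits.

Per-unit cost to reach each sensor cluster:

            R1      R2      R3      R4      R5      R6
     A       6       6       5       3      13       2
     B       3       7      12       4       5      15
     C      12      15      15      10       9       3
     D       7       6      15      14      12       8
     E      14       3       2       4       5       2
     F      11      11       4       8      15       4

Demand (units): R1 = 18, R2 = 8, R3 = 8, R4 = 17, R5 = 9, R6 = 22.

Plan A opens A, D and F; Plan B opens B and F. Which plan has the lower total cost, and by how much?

Plan A: {A, D, F}: R1→A 6·18=108, R2→A 6·8=48, R3→F 4·8=32, R4→A 3·17=51, R5→D 12·9=108, R6→A 2·22=44. Service 391; fixed 250; total 641.
Plan B: {B, F}: R1→B 3·18=54, R2→B 7·8=56, R3→F 4·8=32, R4→B 4·17=68, R5→B 5·9=45, R6→F 4·22=88. Service 343; fixed 190; total 533.
Difference: |641 − 533| = 108.

Plan B is cheaper by 108.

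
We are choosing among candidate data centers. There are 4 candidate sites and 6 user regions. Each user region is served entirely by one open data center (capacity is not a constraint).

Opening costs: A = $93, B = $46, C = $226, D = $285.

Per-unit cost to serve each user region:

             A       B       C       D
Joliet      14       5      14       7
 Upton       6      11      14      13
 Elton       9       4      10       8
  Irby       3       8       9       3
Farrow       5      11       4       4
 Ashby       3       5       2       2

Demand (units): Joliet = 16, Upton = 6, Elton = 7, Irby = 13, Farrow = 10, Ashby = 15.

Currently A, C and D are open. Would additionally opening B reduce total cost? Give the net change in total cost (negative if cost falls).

Yes — net change −14 (cost falls by 14).

Current service cost with {A, C, D}: 313.
Adding B: each user region re-picks its cheapest; new service cost 253, saving 60.
Extra fixed cost: 46. Net change = 46 − 60 = -14.
(Totals: 917 → 903.)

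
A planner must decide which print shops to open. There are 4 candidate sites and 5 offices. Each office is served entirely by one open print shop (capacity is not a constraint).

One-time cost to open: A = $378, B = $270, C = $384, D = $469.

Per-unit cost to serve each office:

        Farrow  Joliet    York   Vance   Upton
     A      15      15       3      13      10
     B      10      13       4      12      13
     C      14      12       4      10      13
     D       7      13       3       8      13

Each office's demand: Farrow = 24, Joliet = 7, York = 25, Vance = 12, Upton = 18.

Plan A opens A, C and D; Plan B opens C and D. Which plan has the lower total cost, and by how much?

Plan A: {A, C, D}: Farrow→D 7·24=168, Joliet→C 12·7=84, York→A 3·25=75, Vance→D 8·12=96, Upton→A 10·18=180. Service 603; fixed 1231; total 1834.
Plan B: {C, D}: Farrow→D 7·24=168, Joliet→C 12·7=84, York→D 3·25=75, Vance→D 8·12=96, Upton→C 13·18=234. Service 657; fixed 853; total 1510.
Difference: |1834 − 1510| = 324.

Plan B is cheaper by 324.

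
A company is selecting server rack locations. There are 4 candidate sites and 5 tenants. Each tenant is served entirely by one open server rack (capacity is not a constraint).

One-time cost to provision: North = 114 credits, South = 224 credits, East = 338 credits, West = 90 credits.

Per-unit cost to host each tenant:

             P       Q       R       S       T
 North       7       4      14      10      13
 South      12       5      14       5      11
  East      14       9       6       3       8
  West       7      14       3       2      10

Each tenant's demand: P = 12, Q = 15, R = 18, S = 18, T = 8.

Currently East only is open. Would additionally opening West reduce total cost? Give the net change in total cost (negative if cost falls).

Yes — net change −66 (cost falls by 66).

Current service cost with {East}: 529.
Adding West: each tenant re-picks its cheapest; new service cost 373, saving 156.
Extra fixed cost: 90. Net change = 90 − 156 = -66.
(Totals: 867 → 801.)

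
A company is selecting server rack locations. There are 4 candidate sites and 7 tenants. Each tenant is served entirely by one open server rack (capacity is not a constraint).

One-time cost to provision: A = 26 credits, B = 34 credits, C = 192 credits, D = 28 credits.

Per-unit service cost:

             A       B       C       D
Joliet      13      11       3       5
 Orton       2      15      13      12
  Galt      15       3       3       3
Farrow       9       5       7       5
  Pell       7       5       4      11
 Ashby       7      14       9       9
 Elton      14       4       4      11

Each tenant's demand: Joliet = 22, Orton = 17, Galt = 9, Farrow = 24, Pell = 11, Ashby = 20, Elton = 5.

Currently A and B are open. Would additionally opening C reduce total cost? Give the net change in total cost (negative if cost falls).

Current service cost with {A, B}: 638.
Adding C: each tenant re-picks its cheapest; new service cost 451, saving 187.
Extra fixed cost: 192. Net change = 192 − 187 = 5.
(Totals: 698 → 703.)

No — net change +5 (cost rises by 5).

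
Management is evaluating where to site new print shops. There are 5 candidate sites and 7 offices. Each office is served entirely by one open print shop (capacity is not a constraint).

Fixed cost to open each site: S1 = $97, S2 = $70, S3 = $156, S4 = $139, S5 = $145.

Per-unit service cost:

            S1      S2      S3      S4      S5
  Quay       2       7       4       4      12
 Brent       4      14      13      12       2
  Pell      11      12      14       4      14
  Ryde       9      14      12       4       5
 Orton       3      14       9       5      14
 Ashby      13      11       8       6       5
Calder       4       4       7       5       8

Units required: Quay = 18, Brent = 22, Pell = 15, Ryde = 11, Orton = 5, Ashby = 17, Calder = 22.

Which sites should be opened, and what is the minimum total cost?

Open S1 and S4; minimum total cost 669.

For any fixed open set, each office goes to its cheapest open site; total = fixed + service.
{S1, S4}: Quay→S1 2·18=36, Brent→S1 4·22=88, Pell→S4 4·15=60, Ryde→S4 4·11=44, Orton→S1 3·5=15, Ashby→S4 6·17=102, Calder→S1 4·22=88. Service 433; fixed 236; total 669.
{S4, S5}: Quay→S4 4·18=72, Brent→S5 2·22=44, Pell→S4 4·15=60, Ryde→S4 4·11=44, Orton→S4 5·5=25, Ashby→S5 5·17=85, Calder→S4 5·22=110. Service 440; fixed 284; total 724.
{S1, S5}: service 488 + fixed 242 = 730
{S1, S2, S3, S4, S5}: Quay→S1 2·18=36, Brent→S5 2·22=44, Pell→S4 4·15=60, Ryde→S4 4·11=44, Orton→S1 3·5=15, Ashby→S5 5·17=85, Calder→S1 4·22=88. Service 372; fixed 607; total 979.
No other subset beats 669.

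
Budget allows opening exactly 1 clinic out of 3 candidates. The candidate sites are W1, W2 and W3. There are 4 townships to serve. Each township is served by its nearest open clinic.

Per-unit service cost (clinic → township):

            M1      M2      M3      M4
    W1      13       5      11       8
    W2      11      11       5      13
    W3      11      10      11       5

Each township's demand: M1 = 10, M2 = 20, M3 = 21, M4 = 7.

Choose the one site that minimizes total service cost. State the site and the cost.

With exactly 1 open, each township uses its cheapest among the chosen.
{W1}: M1→W1 13·10=130, M2→W1 5·20=100, M3→W1 11·21=231, M4→W1 8·7=56. Service cost 517.
{W2}: service cost 526
{W3}: service cost 576
Among all 3 size-1 choices, {W1} is lowest.

Choose W1 only; total service cost 517.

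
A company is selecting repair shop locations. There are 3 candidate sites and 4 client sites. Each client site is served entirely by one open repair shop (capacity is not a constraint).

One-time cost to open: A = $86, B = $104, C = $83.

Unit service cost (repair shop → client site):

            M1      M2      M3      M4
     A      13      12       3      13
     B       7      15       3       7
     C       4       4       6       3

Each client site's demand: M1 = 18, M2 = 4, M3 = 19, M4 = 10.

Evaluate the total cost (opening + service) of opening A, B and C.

Each client site is assigned to its cheapest site among the open ones.
{A, B, C}: M1→C 4·18=72, M2→C 4·4=16, M3→A 3·19=57, M4→C 3·10=30. Service 175; fixed 273; total 448.

Total cost: 448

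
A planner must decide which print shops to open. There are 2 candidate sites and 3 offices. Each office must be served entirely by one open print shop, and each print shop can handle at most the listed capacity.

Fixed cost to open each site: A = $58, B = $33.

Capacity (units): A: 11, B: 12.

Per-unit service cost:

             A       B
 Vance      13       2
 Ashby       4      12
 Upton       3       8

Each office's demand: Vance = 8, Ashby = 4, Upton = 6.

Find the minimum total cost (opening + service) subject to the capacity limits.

Open {A, B}: Vance→B 2·8=16, Ashby→A 4·4=16, Upton→A 3·6=18.
Loads: A carries 10/11, B carries 8/12. Service 50; fixed 91; total 141.
Next best feasible plan costs 173.

Minimum total cost: 141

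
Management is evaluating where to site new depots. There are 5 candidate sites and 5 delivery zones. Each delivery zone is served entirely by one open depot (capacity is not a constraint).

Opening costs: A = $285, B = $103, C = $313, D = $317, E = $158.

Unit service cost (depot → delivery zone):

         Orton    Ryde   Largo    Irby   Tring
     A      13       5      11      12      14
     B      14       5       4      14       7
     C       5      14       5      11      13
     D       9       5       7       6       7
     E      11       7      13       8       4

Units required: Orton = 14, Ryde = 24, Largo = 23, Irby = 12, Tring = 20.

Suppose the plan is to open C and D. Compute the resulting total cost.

Each delivery zone is assigned to its cheapest site among the open ones.
{C, D}: Orton→C 5·14=70, Ryde→D 5·24=120, Largo→C 5·23=115, Irby→D 6·12=72, Tring→D 7·20=140. Service 517; fixed 630; total 1147.

Total cost: 1147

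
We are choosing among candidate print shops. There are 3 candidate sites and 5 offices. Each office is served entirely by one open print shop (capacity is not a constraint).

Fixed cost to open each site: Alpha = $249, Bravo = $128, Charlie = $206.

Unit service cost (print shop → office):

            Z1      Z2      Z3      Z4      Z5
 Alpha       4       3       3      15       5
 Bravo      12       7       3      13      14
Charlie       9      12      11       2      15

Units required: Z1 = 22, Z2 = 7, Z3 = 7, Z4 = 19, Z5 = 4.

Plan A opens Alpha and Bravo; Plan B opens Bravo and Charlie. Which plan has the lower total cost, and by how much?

Plan A: {Alpha, Bravo}: Z1→Alpha 4·22=88, Z2→Alpha 3·7=21, Z3→Alpha 3·7=21, Z4→Bravo 13·19=247, Z5→Alpha 5·4=20. Service 397; fixed 377; total 774.
Plan B: {Bravo, Charlie}: Z1→Charlie 9·22=198, Z2→Bravo 7·7=49, Z3→Bravo 3·7=21, Z4→Charlie 2·19=38, Z5→Bravo 14·4=56. Service 362; fixed 334; total 696.
Difference: |774 − 696| = 78.

Plan B is cheaper by 78.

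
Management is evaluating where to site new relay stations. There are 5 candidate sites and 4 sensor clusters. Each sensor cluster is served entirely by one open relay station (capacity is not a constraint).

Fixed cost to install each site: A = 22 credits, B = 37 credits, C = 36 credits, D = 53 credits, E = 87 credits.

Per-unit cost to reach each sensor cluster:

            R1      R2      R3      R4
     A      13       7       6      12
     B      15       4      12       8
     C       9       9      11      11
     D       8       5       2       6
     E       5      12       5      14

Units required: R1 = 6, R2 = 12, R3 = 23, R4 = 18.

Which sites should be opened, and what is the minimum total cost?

Open D only; minimum total cost 315.

For any fixed open set, each sensor cluster goes to its cheapest open site; total = fixed + service.
{D}: R1→D 8·6=48, R2→D 5·12=60, R3→D 2·23=46, R4→D 6·18=108. Service 262; fixed 53; total 315.
{A, D}: service 262 + fixed 75 = 337
{B, D}: R1→D 8·6=48, R2→B 4·12=48, R3→D 2·23=46, R4→D 6·18=108. Service 250; fixed 90; total 340.
{A, B, C, D, E}: service 232 + fixed 235 = 467
No other subset beats 315.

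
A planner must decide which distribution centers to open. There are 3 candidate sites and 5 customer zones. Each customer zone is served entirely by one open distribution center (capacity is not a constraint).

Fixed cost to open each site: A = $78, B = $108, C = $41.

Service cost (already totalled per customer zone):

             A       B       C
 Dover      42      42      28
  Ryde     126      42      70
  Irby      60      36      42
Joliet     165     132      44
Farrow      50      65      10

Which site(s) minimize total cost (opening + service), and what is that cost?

Open C only; minimum total cost 235.

For any fixed open set, each customer zone goes to its cheapest open site; total = fixed + service.
{C}: Dover→C 28, Ryde→C 70, Irby→C 42, Joliet→C 44, Farrow→C 10. Service 194; fixed 41; total 235.
{B, C}: Dover→C 28, Ryde→B 42, Irby→B 36, Joliet→C 44, Farrow→C 10. Service 160; fixed 149; total 309.
{A, C}: Dover→C 28, Ryde→C 70, Irby→C 42, Joliet→C 44, Farrow→C 10. Service 194; fixed 119; total 313.
{A, B, C}: service 160 + fixed 227 = 387
No other subset beats 235.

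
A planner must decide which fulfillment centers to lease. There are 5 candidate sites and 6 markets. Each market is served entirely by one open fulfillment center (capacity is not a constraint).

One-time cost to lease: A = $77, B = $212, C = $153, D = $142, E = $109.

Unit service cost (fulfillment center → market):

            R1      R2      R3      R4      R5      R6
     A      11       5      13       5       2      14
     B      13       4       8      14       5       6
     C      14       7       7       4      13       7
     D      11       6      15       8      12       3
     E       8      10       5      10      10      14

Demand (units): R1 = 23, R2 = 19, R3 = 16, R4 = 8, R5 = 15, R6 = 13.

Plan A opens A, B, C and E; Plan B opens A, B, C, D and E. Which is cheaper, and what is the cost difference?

Plan A: {A, B, C, E}: R1→E 8·23=184, R2→B 4·19=76, R3→E 5·16=80, R4→C 4·8=32, R5→A 2·15=30, R6→B 6·13=78. Service 480; fixed 551; total 1031.
Plan B: {A, B, C, D, E}: R1→E 8·23=184, R2→B 4·19=76, R3→E 5·16=80, R4→C 4·8=32, R5→A 2·15=30, R6→D 3·13=39. Service 441; fixed 693; total 1134.
Difference: |1031 − 1134| = 103.

Plan A is cheaper by 103.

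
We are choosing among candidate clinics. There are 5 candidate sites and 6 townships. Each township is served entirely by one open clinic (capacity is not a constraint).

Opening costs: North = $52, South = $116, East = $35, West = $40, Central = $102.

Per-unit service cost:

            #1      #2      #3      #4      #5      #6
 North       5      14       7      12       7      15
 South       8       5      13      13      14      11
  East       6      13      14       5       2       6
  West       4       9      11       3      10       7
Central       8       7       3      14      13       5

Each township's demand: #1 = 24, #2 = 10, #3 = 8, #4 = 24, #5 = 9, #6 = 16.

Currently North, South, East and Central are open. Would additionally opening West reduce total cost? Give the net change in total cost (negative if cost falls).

Yes — net change −32 (cost falls by 32).

Current service cost with {North, South, East, Central}: 412.
Adding West: each township re-picks its cheapest; new service cost 340, saving 72.
Extra fixed cost: 40. Net change = 40 − 72 = -32.
(Totals: 717 → 685.)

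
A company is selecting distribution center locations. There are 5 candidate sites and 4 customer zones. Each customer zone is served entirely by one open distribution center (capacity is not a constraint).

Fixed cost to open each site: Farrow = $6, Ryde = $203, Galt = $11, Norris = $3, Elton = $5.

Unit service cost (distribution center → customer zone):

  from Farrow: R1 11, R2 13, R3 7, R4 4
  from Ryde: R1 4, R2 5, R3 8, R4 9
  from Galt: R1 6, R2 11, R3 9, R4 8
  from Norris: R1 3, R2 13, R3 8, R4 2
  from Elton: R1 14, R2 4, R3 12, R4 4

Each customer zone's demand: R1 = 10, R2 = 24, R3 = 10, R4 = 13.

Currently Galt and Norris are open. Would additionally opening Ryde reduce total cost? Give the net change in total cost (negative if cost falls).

No — net change +59 (cost rises by 59).

Current service cost with {Galt, Norris}: 400.
Adding Ryde: each customer zone re-picks its cheapest; new service cost 256, saving 144.
Extra fixed cost: 203. Net change = 203 − 144 = 59.
(Totals: 414 → 473.)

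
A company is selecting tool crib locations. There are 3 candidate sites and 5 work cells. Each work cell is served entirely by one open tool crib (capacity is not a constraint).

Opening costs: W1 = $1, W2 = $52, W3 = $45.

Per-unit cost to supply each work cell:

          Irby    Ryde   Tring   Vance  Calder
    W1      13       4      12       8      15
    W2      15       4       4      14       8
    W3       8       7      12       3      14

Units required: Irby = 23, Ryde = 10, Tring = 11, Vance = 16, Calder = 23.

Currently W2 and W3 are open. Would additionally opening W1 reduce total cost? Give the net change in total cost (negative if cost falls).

No — net change +1 (cost rises by 1).

Current service cost with {W2, W3}: 500.
Adding W1: each work cell re-picks its cheapest; new service cost 500, saving 0.
Extra fixed cost: 1. Net change = 1 − 0 = 1.
(Totals: 597 → 598.)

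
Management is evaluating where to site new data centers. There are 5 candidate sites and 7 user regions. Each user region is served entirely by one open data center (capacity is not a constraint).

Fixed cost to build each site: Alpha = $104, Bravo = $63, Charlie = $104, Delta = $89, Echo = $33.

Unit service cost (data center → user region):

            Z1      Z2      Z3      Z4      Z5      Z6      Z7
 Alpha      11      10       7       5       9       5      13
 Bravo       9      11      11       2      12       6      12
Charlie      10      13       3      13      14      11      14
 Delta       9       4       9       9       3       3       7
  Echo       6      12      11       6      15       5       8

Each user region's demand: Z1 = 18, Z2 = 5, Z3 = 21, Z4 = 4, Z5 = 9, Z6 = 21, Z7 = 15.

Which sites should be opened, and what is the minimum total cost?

Open Charlie, Delta and Echo; minimum total cost 636.

For any fixed open set, each user region goes to its cheapest open site; total = fixed + service.
{Charlie, Delta, Echo}: Z1→Echo 6·18=108, Z2→Delta 4·5=20, Z3→Charlie 3·21=63, Z4→Echo 6·4=24, Z5→Delta 3·9=27, Z6→Delta 3·21=63, Z7→Delta 7·15=105. Service 410; fixed 226; total 636.
{Delta, Echo}: Z1→Echo 6·18=108, Z2→Delta 4·5=20, Z3→Delta 9·21=189, Z4→Echo 6·4=24, Z5→Delta 3·9=27, Z6→Delta 3·21=63, Z7→Delta 7·15=105. Service 536; fixed 122; total 658.
{Charlie, Delta}: service 476 + fixed 193 = 669
{Alpha, Bravo, Charlie, Delta, Echo}: Z1→Echo 6·18=108, Z2→Delta 4·5=20, Z3→Charlie 3·21=63, Z4→Bravo 2·4=8, Z5→Delta 3·9=27, Z6→Delta 3·21=63, Z7→Delta 7·15=105. Service 394; fixed 393; total 787.
No other subset beats 636.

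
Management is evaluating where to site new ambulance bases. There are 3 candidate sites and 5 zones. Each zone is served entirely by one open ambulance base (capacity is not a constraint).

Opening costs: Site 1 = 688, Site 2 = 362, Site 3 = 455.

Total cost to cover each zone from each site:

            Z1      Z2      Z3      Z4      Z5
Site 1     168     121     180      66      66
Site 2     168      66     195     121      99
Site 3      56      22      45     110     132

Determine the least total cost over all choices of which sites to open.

Minimum total cost: 820

For any fixed open set, each zone goes to its cheapest open site; total = fixed + service.
{Site 3}: Z1→Site 3 56, Z2→Site 3 22, Z3→Site 3 45, Z4→Site 3 110, Z5→Site 3 132. Service 365; fixed 455; total 820.
{Site 2}: Z1→Site 2 168, Z2→Site 2 66, Z3→Site 2 195, Z4→Site 2 121, Z5→Site 2 99. Service 649; fixed 362; total 1011.
{Site 2, Site 3}: service 332 + fixed 817 = 1149
{Site 1, Site 2, Site 3}: Z1→Site 3 56, Z2→Site 3 22, Z3→Site 3 45, Z4→Site 1 66, Z5→Site 1 66. Service 255; fixed 1505; total 1760.
(All 7 nonempty subsets were checked; Site 3 only is lowest.)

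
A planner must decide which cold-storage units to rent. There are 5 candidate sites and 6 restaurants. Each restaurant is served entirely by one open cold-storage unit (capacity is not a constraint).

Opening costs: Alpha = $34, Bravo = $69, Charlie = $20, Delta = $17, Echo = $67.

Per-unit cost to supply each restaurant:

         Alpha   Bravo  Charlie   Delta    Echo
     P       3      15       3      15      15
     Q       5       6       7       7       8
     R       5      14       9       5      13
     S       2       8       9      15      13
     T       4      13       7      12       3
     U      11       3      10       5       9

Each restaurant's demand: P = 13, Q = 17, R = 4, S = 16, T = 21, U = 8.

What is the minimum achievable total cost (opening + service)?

Minimum total cost: 351

For any fixed open set, each restaurant goes to its cheapest open site; total = fixed + service.
{Alpha, Delta}: P→Alpha 3·13=39, Q→Alpha 5·17=85, R→Alpha 5·4=20, S→Alpha 2·16=32, T→Alpha 4·21=84, U→Delta 5·8=40. Service 300; fixed 51; total 351.
{Alpha, Charlie, Delta}: P→Alpha 3·13=39, Q→Alpha 5·17=85, R→Alpha 5·4=20, S→Alpha 2·16=32, T→Alpha 4·21=84, U→Delta 5·8=40. Service 300; fixed 71; total 371.
{Alpha}: service 348 + fixed 34 = 382
{Alpha, Bravo, Charlie, Delta, Echo}: service 263 + fixed 207 = 470
No other subset beats 351.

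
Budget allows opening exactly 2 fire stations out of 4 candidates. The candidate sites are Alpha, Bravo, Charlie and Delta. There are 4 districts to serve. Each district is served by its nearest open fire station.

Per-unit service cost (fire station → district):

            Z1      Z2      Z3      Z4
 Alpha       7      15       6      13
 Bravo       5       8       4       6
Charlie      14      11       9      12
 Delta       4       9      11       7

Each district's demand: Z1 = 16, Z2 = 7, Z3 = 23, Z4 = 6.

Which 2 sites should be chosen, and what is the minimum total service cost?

With exactly 2 open, each district uses its cheapest among the chosen.
{Bravo, Delta}: Z1→Delta 4·16=64, Z2→Bravo 8·7=56, Z3→Bravo 4·23=92, Z4→Bravo 6·6=36. Service cost 248.
{Alpha, Bravo}: service cost 264
{Bravo, Charlie}: service cost 264
Among all 6 size-2 choices, {Bravo, Delta} is lowest.

Choose Bravo and Delta; total service cost 248.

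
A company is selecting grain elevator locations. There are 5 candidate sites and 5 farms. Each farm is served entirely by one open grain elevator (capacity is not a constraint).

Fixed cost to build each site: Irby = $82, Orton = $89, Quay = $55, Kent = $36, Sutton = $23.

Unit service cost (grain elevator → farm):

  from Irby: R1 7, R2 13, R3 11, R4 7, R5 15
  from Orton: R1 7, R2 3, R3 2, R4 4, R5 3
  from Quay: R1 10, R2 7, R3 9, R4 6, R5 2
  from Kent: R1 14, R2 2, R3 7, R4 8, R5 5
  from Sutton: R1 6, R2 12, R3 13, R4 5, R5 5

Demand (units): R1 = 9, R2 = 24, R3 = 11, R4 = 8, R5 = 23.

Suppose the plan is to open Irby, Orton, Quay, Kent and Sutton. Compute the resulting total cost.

Each farm is assigned to its cheapest site among the open ones.
{Irby, Orton, Quay, Kent, Sutton}: R1→Sutton 6·9=54, R2→Kent 2·24=48, R3→Orton 2·11=22, R4→Orton 4·8=32, R5→Quay 2·23=46. Service 202; fixed 285; total 487.

Total cost: 487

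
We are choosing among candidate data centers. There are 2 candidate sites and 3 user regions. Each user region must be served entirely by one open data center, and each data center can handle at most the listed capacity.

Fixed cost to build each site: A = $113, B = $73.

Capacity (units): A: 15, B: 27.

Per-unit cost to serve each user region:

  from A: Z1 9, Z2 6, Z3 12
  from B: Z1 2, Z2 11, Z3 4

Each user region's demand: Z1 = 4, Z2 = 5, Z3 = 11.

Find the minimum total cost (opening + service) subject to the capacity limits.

Open {B}: Z1→B 2·4=8, Z2→B 11·5=55, Z3→B 4·11=44.
Loads: B carries 20/27. Service 107; fixed 73; total 180.
Next best feasible plan costs 268.

Minimum total cost: 180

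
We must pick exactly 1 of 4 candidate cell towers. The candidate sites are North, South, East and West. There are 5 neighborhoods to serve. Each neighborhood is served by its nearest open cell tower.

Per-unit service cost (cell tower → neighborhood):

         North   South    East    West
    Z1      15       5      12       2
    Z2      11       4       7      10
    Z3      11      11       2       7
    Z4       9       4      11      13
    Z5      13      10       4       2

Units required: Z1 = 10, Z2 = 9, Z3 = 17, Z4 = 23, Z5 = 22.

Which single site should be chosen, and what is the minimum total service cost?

Choose East only; total service cost 558.

With exactly 1 open, each neighborhood uses its cheapest among the chosen.
{East}: Z1→East 12·10=120, Z2→East 7·9=63, Z3→East 2·17=34, Z4→East 11·23=253, Z5→East 4·22=88. Service cost 558.
{West}: service cost 572
{South}: service cost 585
Among all 4 size-1 choices, {East} is lowest.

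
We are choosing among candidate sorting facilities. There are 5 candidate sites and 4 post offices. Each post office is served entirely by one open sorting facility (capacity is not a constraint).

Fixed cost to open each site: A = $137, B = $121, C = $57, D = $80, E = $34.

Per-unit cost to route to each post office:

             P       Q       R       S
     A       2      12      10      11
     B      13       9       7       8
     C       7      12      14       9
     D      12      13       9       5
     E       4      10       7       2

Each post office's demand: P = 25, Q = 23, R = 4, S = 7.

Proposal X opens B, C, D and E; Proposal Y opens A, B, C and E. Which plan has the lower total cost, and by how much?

Proposal X is cheaper by 7.

Proposal X: {B, C, D, E}: P→E 4·25=100, Q→B 9·23=207, R→B 7·4=28, S→E 2·7=14. Service 349; fixed 292; total 641.
Proposal Y: {A, B, C, E}: P→A 2·25=50, Q→B 9·23=207, R→B 7·4=28, S→E 2·7=14. Service 299; fixed 349; total 648.
Difference: |641 − 648| = 7.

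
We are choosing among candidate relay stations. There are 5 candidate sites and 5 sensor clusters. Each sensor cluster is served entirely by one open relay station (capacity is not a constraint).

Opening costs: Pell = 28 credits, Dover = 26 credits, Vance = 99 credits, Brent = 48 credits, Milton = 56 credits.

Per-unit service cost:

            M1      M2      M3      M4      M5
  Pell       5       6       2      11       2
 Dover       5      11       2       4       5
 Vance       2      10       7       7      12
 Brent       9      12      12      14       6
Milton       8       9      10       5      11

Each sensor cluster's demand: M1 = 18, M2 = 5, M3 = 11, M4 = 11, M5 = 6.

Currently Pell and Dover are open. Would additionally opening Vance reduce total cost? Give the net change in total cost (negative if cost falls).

No — net change +45 (cost rises by 45).

Current service cost with {Pell, Dover}: 198.
Adding Vance: each sensor cluster re-picks its cheapest; new service cost 144, saving 54.
Extra fixed cost: 99. Net change = 99 − 54 = 45.
(Totals: 252 → 297.)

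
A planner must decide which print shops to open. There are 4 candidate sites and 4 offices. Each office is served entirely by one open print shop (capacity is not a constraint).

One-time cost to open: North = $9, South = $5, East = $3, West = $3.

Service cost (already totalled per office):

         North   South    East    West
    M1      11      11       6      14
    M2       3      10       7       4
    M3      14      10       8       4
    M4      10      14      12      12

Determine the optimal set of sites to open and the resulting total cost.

For any fixed open set, each office goes to its cheapest open site; total = fixed + service.
{East, West}: M1→East 6, M2→West 4, M3→West 4, M4→East 12. Service 26; fixed 6; total 32.
{East}: service 33 + fixed 3 = 36
{South, East, West}: M1→East 6, M2→West 4, M3→West 4, M4→East 12. Service 26; fixed 11; total 37.
{North, South, East, West}: service 23 + fixed 20 = 43
(All 15 nonempty subsets were checked; East and West is lowest.)

Open East and West; minimum total cost 32.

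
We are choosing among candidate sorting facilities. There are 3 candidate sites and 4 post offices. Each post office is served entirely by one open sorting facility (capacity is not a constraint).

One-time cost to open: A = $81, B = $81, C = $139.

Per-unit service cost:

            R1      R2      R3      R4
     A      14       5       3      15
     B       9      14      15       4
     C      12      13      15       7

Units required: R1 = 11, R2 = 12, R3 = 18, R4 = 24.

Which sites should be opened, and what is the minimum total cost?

For any fixed open set, each post office goes to its cheapest open site; total = fixed + service.
{A, B}: R1→B 9·11=99, R2→A 5·12=60, R3→A 3·18=54, R4→B 4·24=96. Service 309; fixed 162; total 471.
{A, B, C}: R1→B 9·11=99, R2→A 5·12=60, R3→A 3·18=54, R4→B 4·24=96. Service 309; fixed 301; total 610.
{A, C}: R1→C 12·11=132, R2→A 5·12=60, R3→A 3·18=54, R4→C 7·24=168. Service 414; fixed 220; total 634.
{A}: R1→A 14·11=154, R2→A 5·12=60, R3→A 3·18=54, R4→A 15·24=360. Service 628; fixed 81; total 709.
No other subset beats 471.

Open A and B; minimum total cost 471.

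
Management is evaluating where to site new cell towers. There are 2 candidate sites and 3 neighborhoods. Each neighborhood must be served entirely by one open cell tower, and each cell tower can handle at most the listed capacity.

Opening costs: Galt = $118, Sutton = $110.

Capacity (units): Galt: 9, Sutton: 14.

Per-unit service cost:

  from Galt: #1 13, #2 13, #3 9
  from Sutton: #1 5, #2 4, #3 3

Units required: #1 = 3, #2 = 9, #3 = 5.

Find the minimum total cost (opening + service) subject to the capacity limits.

Minimum total cost: 318

Open {Galt, Sutton}: #1→Galt 13·3=39, #2→Sutton 4·9=36, #3→Sutton 3·5=15.
Loads: Galt carries 3/9, Sutton carries 14/14. Service 90; fixed 228; total 318.
Next best feasible plan costs 324.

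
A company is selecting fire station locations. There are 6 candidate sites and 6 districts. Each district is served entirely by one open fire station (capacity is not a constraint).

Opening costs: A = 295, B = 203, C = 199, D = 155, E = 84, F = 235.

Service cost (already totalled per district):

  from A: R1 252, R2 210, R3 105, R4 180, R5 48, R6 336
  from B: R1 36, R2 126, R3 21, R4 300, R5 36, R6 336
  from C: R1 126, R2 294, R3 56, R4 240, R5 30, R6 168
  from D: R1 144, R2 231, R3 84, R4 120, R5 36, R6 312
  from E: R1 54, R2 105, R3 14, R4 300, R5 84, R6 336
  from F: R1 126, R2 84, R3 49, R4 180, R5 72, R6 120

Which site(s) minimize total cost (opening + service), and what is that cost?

Open E and F; minimum total cost 843.

For any fixed open set, each district goes to its cheapest open site; total = fixed + service.
{E, F}: R1→E 54, R2→F 84, R3→E 14, R4→F 180, R5→F 72, R6→F 120. Service 524; fixed 319; total 843.
{F}: service 631 + fixed 235 = 866
{D, E}: R1→E 54, R2→E 105, R3→E 14, R4→D 120, R5→D 36, R6→D 312. Service 641; fixed 239; total 880.
{A, B, C, D, E, F}: service 404 + fixed 1171 = 1575
No other subset beats 843.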